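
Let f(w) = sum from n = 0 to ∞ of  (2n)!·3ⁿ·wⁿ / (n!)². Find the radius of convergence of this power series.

R = 1/12

The ratio of consecutive coefficients is (2n+1)·(2n+2)/(n+1)² · 3 → 12.
Thus R = 1/(12) = 1/12.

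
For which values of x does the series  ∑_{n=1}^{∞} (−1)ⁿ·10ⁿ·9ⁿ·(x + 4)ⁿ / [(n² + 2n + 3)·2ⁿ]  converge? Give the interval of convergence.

[-181/45, -179/45]

Ratio test: |a_{n+1}/a_n| = [(n² + 2n + 3)/((n+1)² + 2(n+1) + 3)] · 10·9/2 → 45 as n → ∞.
Hence the series converges for |x + 4| < 1/(45) = 1/45, so the radius of convergence is 1/45.
When x = -179/45, the terms are on the order of 1/n², so the series converges absolutely by comparison with the p-series (p = 2 > 1).
Check x = -181/45: the series is dominated by a constant times Σ 1/n², which converges (p = 2 > 1).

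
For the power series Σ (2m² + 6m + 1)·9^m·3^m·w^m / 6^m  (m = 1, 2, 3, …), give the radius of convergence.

R = 2/9

Apply the ratio test: |a_{m+1}| / |a_m| = [(2(m+1)² + 6(m+1) + 1)/(2m² + 6m + 1)] · 9·3/6, which tends to 9/2 as m → ∞.
The series converges when 9/2 · |w| < 1, giving R = 2/9.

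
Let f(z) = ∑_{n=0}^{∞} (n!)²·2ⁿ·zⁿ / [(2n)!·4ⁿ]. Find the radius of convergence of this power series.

Ratio test: |a_{n+1}/a_n| = (n+1)²/[(2n+1)·(2n+2)] · 2/4 → 1/8 as n → ∞.
The series converges when 1/8 · |z| < 1, giving R = 8.

R = 8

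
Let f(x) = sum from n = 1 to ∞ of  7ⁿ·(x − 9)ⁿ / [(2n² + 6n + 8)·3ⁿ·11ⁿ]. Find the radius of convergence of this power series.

R = 33/7

By the ratio test, |a_{n+1}/a_n| = [(2n² + 6n + 8)/(2(n+1)² + 6(n+1) + 8)] · 7/(3·11) → 7/33.
The series converges when 7/33 · |x − 9| < 1, giving R = 33/7.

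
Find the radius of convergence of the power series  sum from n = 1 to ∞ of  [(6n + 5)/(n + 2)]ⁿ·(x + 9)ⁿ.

R = 1/6

Applying the root test, |a_n|^(1/n) = (6n + 5)/(n + 2) → 6.
Hence the series converges for |x + 9| < 1/(6) = 1/6, so the radius of convergence is 1/6.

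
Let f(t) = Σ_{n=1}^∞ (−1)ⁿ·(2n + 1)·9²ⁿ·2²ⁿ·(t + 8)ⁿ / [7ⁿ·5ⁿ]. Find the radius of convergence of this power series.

R = 35/324

The ratio of consecutive coefficients is [(2(n+1) + 1)/(2n + 1)] · 81·4/(7·5) → 324/35.
Hence the series converges for |t + 8| < 1/(324/35) = 35/324, so the radius of convergence is 35/324.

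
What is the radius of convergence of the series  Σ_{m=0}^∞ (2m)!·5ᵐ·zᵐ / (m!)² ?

R = 1/20

Ratio test: |a_{m+1}/a_m| = (2m+1)·(2m+2)/(m+1)² · 5 → 20 as m → ∞.
Thus R = 1/(20) = 1/20.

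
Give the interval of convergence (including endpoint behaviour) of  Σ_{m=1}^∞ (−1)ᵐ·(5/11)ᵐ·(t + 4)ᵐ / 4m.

Ratio test: |a_{m+1}/a_m| = [4m/4(m+1)] · 5/11 → 5/11 as m → ∞.
The series converges when 5/11 · |t + 4| < 1, giving R = 11/5.
When t = -9/5, convergence follows from the alternating series test (terms decrease monotonically to 0).
At t = -31/5: comparison with the harmonic series Σ 1/m shows the series diverges.

(-31/5, -9/5]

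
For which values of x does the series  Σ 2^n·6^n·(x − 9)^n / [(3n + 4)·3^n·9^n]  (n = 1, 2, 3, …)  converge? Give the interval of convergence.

By the ratio test, |a_{n+1}/a_n| = [(3n + 4)/(3(n+1) + 4)] · 2·6/(3·9) → 4/9.
Convergence for |x − 9| · 4/9 < 1, i.e. |x − 9| < 9/4. So R = 9/4.
When x = 45/4, comparison with the harmonic series Σ 1/n shows the series diverges.
At x = 27/4: convergence follows from the alternating series test (terms decrease monotonically to 0).

[27/4, 45/4)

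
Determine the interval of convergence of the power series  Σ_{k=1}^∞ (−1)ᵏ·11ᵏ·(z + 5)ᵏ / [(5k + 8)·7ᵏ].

(-62/11, -48/11]

By the ratio test, |a_{k+1}/a_k| = [(5k + 8)/(5(k+1) + 8)] · 11/7 → 11/7.
Convergence for |z + 5| · 11/7 < 1, i.e. |z + 5| < 7/11. So R = 7/11.
Endpoint z = -48/11: convergence follows from the alternating series test (terms decrease monotonically to 0).
Check z = -62/11: comparison with the harmonic series Σ 1/k shows the series diverges.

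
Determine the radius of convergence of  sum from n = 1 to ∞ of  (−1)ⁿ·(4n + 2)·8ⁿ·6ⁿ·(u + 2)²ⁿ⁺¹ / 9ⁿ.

The ratio of consecutive coefficients is [(4(n+1) + 2)/(4n + 2)] · 8·6/9 → 16/3.
Since the exponent of (u + 2) increases by 2 each term, convergence requires |u + 2|² < 3/16, hence R = √3/4.

R = √3/4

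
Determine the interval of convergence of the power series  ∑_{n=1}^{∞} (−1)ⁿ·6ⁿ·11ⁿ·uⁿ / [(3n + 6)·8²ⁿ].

Ratio test: |a_{n+1}/a_n| = [(3n + 6)/(3(n+1) + 6)] · 6·11/64 → 33/32 as n → ∞.
Thus R = 1/(33/32) = 32/33.
Endpoint u = 32/33: an alternating series whose terms decrease to 0 in absolute value, so it converges by the Leibniz criterion.
When u = -32/33, the terms are asymptotic to a nonzero constant times 1/n, so the series diverges by limit comparison with Σ 1/n.

(-32/33, 32/33]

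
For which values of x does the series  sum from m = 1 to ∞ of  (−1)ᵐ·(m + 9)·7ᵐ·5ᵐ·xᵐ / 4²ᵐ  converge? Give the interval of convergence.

Ratio test: |a_{m+1}/a_m| = [((m+1) + 9)/(m + 9)] · 7·5/16 → 35/16 as m → ∞.
Convergence for |x| · 35/16 < 1, i.e. |x| < 16/35. So R = 16/35.
Endpoint x = 16/35: the terms have absolute value of order m, which does not tend to 0, so the series diverges by the divergence test.
Check x = -16/35: the m-th term does not approach 0; divergence by the term test.

(-16/35, 16/35)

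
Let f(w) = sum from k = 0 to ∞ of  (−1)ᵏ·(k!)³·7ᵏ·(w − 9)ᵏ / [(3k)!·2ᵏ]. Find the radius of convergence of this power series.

R = 54/7

Ratio test: |a_{k+1}/a_k| = (k+1)³/[(3k+1)·(3k+2)·(3k+3)] · 7/2 → 7/54 as k → ∞.
Convergence for |w − 9| · 7/54 < 1, i.e. |w − 9| < 54/7. So R = 54/7.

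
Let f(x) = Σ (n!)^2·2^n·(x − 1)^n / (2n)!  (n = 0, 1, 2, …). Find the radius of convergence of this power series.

R = 2

By the ratio test, |a_{n+1}/a_n| = (n+1)²/[(2n+1)·(2n+2)] · 2 → 1/2.
Thus R = 1/(1/2) = 2.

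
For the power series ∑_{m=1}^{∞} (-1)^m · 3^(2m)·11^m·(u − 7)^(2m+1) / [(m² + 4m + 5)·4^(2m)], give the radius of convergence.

R = 4√11/33

By the ratio test, |a_{m+1}/a_m| = [(m² + 4m + 5)/((m+1)² + 4(m+1) + 5)] · 9·11/16 → 99/16.
Since the exponent of (u − 7) increases by 2 each term, convergence requires |u − 7|² < 16/99, hence R = 4√11/33.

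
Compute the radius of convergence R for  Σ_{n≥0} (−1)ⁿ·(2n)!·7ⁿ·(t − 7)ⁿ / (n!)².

R = 1/28

Apply the ratio test: |a_{n+1}| / |a_n| = (2n+1)·(2n+2)/(n+1)² · 7, which tends to 28 as n → ∞.
Thus R = 1/(28) = 1/28.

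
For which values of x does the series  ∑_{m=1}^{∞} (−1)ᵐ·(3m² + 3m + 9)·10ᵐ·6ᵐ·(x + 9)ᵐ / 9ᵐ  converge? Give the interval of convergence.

(-183/20, -177/20)

Ratio test: |a_{m+1}/a_m| = [(3(m+1)² + 3(m+1) + 9)/(3m² + 3m + 9)] · 10·6/9 → 20/3 as m → ∞.
Thus R = 1/(20/3) = 3/20.
When x = -177/20, the m-th term does not approach 0; divergence by the term test.
When x = -183/20, the m-th term does not approach 0; divergence by the term test.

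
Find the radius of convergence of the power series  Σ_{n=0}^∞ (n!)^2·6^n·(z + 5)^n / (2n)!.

The ratio of consecutive coefficients is (n+1)²/[(2n+1)·(2n+2)] · 6 → 3/2.
Thus R = 1/(3/2) = 2/3.

R = 2/3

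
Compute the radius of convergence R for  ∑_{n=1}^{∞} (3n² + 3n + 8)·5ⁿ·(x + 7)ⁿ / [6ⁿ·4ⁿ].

The ratio of consecutive coefficients is [(3(n+1)² + 3(n+1) + 8)/(3n² + 3n + 8)] · 5/(6·4) → 5/24.
Convergence for |x + 7| · 5/24 < 1, i.e. |x + 7| < 24/5. So R = 24/5.

R = 24/5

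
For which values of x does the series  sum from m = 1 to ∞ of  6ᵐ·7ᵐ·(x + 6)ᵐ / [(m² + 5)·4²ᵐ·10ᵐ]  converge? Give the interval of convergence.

Apply the ratio test: |a_{m+1}| / |a_m| = [(m² + 5)/((m+1)² + 5)] · 6·7/(16·10), which tends to 21/80 as m → ∞.
Thus R = 1/(21/80) = 80/21.
When x = -46/21, the terms are on the order of 1/m², so the series converges absolutely by comparison with the p-series (p = 2 > 1).
At x = -206/21: absolute convergence follows by limit comparison with Σ 1/m².

[-206/21, -46/21]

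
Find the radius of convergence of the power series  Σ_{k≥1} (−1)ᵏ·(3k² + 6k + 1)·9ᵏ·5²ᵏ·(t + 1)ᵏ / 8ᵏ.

By the ratio test, |a_{k+1}/a_k| = [(3(k+1)² + 6(k+1) + 1)/(3k² + 6k + 1)] · 9·25/8 → 225/8.
The series converges when 225/8 · |t + 1| < 1, giving R = 8/225.

R = 8/225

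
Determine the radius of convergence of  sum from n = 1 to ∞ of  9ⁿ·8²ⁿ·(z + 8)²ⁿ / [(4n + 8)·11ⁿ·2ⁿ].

R = √22/24

By the ratio test, |a_{n+1}/a_n| = [(4n + 8)/(4(n+1) + 8)] · 9·64/(11·2) → 288/11.
Writing y = (z + 8)², the series in y has radius 11/288, so |z + 8| < √(11/288) and R = √22/24.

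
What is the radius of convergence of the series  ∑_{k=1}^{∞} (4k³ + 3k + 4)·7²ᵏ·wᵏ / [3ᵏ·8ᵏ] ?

Apply the ratio test: |a_{k+1}| / |a_k| = [(4(k+1)³ + 3(k+1) + 4)/(4k³ + 3k + 4)] · 49/(3·8), which tends to 49/24 as k → ∞.
The series converges when 49/24 · |w| < 1, giving R = 24/49.

R = 24/49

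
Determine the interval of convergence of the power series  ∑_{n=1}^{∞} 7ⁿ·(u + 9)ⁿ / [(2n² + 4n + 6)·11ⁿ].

Ratio test: |a_{n+1}/a_n| = [(2n² + 4n + 6)/(2(n+1)² + 4(n+1) + 6)] · 7/11 → 7/11 as n → ∞.
Thus R = 1/(7/11) = 11/7.
At u = -52/7: absolute convergence follows by limit comparison with Σ 1/n².
When u = -74/7, the terms are on the order of 1/n², so the series converges absolutely by comparison with the p-series (p = 2 > 1).

[-74/7, -52/7]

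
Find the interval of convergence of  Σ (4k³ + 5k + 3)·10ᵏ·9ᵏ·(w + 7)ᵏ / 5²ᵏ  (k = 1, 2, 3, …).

(-131/18, -121/18)

By the ratio test, |a_{k+1}/a_k| = [(4(k+1)³ + 5(k+1) + 3)/(4k³ + 5k + 3)] · 10·9/25 → 18/5.
The series converges when 18/5 · |w + 7| < 1, giving R = 5/18.
Endpoint w = -121/18: the terms do not tend to 0, so the series diverges.
Endpoint w = -131/18: the k-th term does not approach 0; divergence by the term test.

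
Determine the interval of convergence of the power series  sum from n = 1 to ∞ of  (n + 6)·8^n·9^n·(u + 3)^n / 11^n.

(-227/72, -205/72)

By the ratio test, |a_{n+1}/a_n| = [((n+1) + 6)/(n + 6)] · 8·9/11 → 72/11.
The series converges when 72/11 · |u + 3| < 1, giving R = 11/72.
At u = -205/72: the n-th term does not approach 0; divergence by the term test.
At u = -227/72: the terms have absolute value of order n, which does not tend to 0, so the series diverges by the divergence test.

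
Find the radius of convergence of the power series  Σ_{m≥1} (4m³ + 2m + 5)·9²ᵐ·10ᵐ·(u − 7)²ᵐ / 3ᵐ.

R = √30/90

Apply the ratio test: |a_{m+1}| / |a_m| = [(4(m+1)³ + 2(m+1) + 5)/(4m³ + 2m + 5)] · 81·10/3, which tends to 270 as m → ∞.
Writing y = (u − 7)², the series in y has radius 1/270, so |u − 7| < √(1/270) and R = √30/90.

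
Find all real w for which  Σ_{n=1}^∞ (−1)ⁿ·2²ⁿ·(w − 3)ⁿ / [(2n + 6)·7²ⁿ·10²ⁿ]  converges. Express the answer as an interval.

Ratio test: |a_{n+1}/a_n| = [(2n + 6)/(2(n+1) + 6)] · 4/(49·100) → 1/1225 as n → ∞.
The series converges when 1/1225 · |w − 3| < 1, giving R = 1225.
Check w = 1228: convergence follows from the alternating series test (terms decrease monotonically to 0).
When w = -1222, the terms are asymptotic to a nonzero constant times 1/n, so the series diverges by limit comparison with Σ 1/n.

(-1222, 1228]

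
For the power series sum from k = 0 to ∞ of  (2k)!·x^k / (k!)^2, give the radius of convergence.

R = 1/4

Ratio test: |a_{k+1}/a_k| = (2k+1)·(2k+2)/(k+1)² → 4 as k → ∞.
Convergence for |x| · 4 < 1, i.e. |x| < 1/4. So R = 1/4.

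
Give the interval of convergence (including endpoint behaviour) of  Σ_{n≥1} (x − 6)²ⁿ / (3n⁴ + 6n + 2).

[5, 7]

By the ratio test, |a_{n+1}/a_n| = (3n⁴ + 6n + 2)/(3(n+1)⁴ + 6(n+1) + 2) → 1.
Successive powers of (x − 6) differ by 2, so the series converges when |x − 6|² · 1 < 1, i.e. |x − 6| < √(1) = 1. So R = 1.
Check x = 7: absolute convergence follows by limit comparison with Σ 1/n⁴.
Endpoint x = 5: the terms are on the order of 1/n⁴, so the series converges absolutely by comparison with the p-series (p = 4 > 1).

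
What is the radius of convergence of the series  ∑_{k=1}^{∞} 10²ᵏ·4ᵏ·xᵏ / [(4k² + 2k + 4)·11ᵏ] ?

By the ratio test, |a_{k+1}/a_k| = [(4k² + 2k + 4)/(4(k+1)² + 2(k+1) + 4)] · 100·4/11 → 400/11.
Convergence for |x| · 400/11 < 1, i.e. |x| < 11/400. So R = 11/400.

R = 11/400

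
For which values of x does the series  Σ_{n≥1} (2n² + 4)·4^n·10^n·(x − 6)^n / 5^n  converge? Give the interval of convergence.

(47/8, 49/8)

Apply the ratio test: |a_{n+1}| / |a_n| = [(2(n+1)² + 4)/(2n² + 4)] · 4·10/5, which tends to 8 as n → ∞.
Convergence for |x − 6| · 8 < 1, i.e. |x − 6| < 1/8. So R = 1/8.
When x = 49/8, the n-th term does not approach 0; divergence by the term test.
Check x = 47/8: the terms do not tend to 0, so the series diverges.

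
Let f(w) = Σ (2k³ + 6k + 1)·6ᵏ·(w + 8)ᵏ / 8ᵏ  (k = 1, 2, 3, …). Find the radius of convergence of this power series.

R = 4/3

The ratio of consecutive coefficients is [(2(k+1)³ + 6(k+1) + 1)/(2k³ + 6k + 1)] · 6/8 → 3/4.
Convergence for |w + 8| · 3/4 < 1, i.e. |w + 8| < 4/3. So R = 4/3.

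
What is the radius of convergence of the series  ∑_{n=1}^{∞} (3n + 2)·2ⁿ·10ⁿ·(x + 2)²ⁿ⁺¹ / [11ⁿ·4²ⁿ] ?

Apply the ratio test: |a_{n+1}| / |a_n| = [(3(n+1) + 2)/(3n + 2)] · 2·10/(11·16), which tends to 5/44 as n → ∞.
Since the exponent of (x + 2) increases by 2 each term, convergence requires |x + 2|² < 44/5, hence R = 2√55/5.

R = 2√55/5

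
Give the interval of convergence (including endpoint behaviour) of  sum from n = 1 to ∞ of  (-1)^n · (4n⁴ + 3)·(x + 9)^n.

(-10, -8)

Apply the ratio test: |a_{n+1}| / |a_n| = (4(n+1)⁴ + 3)/(4n⁴ + 3), which tends to 1 as n → ∞.
Convergence for |x + 9| < 1, so R = 1.
When x = -8, the terms do not tend to 0, so the series diverges.
Endpoint x = -10: the terms have absolute value of order n⁴, which does not tend to 0, so the series diverges by the divergence test.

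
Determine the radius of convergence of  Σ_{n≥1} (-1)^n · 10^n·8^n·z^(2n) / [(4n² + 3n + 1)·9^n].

R = 3√5/20

By the ratio test, |a_{n+1}/a_n| = [(4n² + 3n + 1)/(4(n+1)² + 3(n+1) + 1)] · 10·8/9 → 80/9.
Writing y = z², the series in y has radius 9/80, so |z| < √(9/80) and R = 3√5/20.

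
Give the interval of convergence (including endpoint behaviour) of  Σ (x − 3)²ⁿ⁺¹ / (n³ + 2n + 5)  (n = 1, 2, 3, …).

[2, 4]

The ratio of consecutive coefficients is (n³ + 2n + 5)/((n+1)³ + 2(n+1) + 5) → 1.
Writing y = (x − 3)², the series in y has radius 1, so |x − 3| < √(1) = 1 and R = 1.
Check x = 4: absolute convergence follows by limit comparison with Σ 1/n³.
Endpoint x = 2: the terms are on the order of 1/n³, so the series converges absolutely by comparison with the p-series (p = 3 > 1).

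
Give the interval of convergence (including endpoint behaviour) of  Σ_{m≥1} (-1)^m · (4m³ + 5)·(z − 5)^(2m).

The ratio of consecutive coefficients is (4(m+1)³ + 5)/(4m³ + 5) → 1.
Successive powers of (z − 5) differ by 2, so the series converges when |z − 5|² · 1 < 1, i.e. |z − 5| < √(1) = 1. So R = 1.
When z = 6, the terms have absolute value of order m³, which does not tend to 0, so the series diverges by the divergence test.
Endpoint z = 4: the terms do not tend to 0, so the series diverges.

(4, 6)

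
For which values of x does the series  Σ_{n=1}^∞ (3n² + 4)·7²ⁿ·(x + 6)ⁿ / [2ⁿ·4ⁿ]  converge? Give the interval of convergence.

Apply the ratio test: |a_{n+1}| / |a_n| = [(3(n+1)² + 4)/(3n² + 4)] · 49/(2·4), which tends to 49/8 as n → ∞.
Thus R = 1/(49/8) = 8/49.
Check x = -286/49: the n-th term does not approach 0; divergence by the term test.
When x = -302/49, the terms do not tend to 0, so the series diverges.

(-302/49, -286/49)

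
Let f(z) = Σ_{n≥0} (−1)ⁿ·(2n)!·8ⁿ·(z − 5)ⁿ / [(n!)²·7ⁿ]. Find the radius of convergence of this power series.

By the ratio test, |a_{n+1}/a_n| = (2n+1)·(2n+2)/(n+1)² · 8/7 → 32/7.
Thus R = 1/(32/7) = 7/32.

R = 7/32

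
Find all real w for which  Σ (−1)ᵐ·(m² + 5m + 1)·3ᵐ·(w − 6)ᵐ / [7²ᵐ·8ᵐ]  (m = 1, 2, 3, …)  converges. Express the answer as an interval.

The ratio of consecutive coefficients is [((m+1)² + 5(m+1) + 1)/(m² + 5m + 1)] · 3/(49·8) → 3/392.
The series converges when 3/392 · |w − 6| < 1, giving R = 392/3.
Endpoint w = 410/3: the m-th term does not approach 0; divergence by the term test.
At w = -374/3: the terms have absolute value of order m², which does not tend to 0, so the series diverges by the divergence test.

(-374/3, 410/3)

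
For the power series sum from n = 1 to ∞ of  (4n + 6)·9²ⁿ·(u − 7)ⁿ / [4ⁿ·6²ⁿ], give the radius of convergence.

Apply the ratio test: |a_{n+1}| / |a_n| = [(4(n+1) + 6)/(4n + 6)] · 81/(4·36), which tends to 9/16 as n → ∞.
The series converges when 9/16 · |u − 7| < 1, giving R = 16/9.

R = 16/9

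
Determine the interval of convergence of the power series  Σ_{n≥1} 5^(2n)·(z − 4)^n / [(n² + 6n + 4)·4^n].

The ratio of consecutive coefficients is [(n² + 6n + 4)/((n+1)² + 6(n+1) + 4)] · 25/4 → 25/4.
The series converges when 25/4 · |z − 4| < 1, giving R = 4/25.
When z = 104/25, the series is dominated by a constant times Σ 1/n², which converges (p = 2 > 1).
When z = 96/25, the series is dominated by a constant times Σ 1/n², which converges (p = 2 > 1).

[96/25, 104/25]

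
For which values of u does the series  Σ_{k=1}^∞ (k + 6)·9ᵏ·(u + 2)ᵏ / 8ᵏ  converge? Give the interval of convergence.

(-26/9, -10/9)

The ratio of consecutive coefficients is [((k+1) + 6)/(k + 6)] · 9/8 → 9/8.
Hence the series converges for |u + 2| < 1/(9/8) = 8/9, so the radius of convergence is 8/9.
When u = -10/9, the k-th term does not approach 0; divergence by the term test.
Endpoint u = -26/9: the terms have absolute value of order k, which does not tend to 0, so the series diverges by the divergence test.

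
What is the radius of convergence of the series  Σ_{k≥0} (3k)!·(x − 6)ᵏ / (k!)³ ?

R = 1/27

The ratio of consecutive coefficients is (3k+1)·(3k+2)·(3k+3)/(k+1)³ → 27.
Convergence for |x − 6| · 27 < 1, i.e. |x − 6| < 1/27. So R = 1/27.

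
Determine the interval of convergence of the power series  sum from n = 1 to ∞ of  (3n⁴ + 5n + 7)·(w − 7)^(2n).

(6, 8)

Ratio test: |a_{n+1}/a_n| = (3(n+1)⁴ + 5(n+1) + 7)/(3n⁴ + 5n + 7) → 1 as n → ∞.
Writing y = (w − 7)², the series in y has radius 1, so |w − 7| < √(1) = 1 and R = 1.
When w = 8, the n-th term does not approach 0; divergence by the term test.
When w = 6, the terms have absolute value of order n⁴, which does not tend to 0, so the series diverges by the divergence test.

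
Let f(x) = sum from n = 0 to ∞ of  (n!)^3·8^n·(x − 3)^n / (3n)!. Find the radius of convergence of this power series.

The ratio of consecutive coefficients is (n+1)³/[(3n+1)·(3n+2)·(3n+3)] · 8 → 8/27.
Hence the series converges for |x − 3| < 1/(8/27) = 27/8, so the radius of convergence is 27/8.

R = 27/8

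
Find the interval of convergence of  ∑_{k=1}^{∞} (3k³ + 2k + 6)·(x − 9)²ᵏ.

Apply the ratio test: |a_{k+1}| / |a_k| = (3(k+1)³ + 2(k+1) + 6)/(3k³ + 2k + 6), which tends to 1 as k → ∞.
Successive powers of (x − 9) differ by 2, so the series converges when |x − 9|² · 1 < 1, i.e. |x − 9| < √(1) = 1. So R = 1.
At x = 10: the terms do not tend to 0, so the series diverges.
Endpoint x = 8: the terms do not tend to 0, so the series diverges.

(8, 10)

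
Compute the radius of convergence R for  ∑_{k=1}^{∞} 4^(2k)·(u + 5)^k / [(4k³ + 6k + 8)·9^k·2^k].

Apply the ratio test: |a_{k+1}| / |a_k| = [(4k³ + 6k + 8)/(4(k+1)³ + 6(k+1) + 8)] · 16/(9·2), which tends to 8/9 as k → ∞.
The series converges when 8/9 · |u + 5| < 1, giving R = 9/8.

R = 9/8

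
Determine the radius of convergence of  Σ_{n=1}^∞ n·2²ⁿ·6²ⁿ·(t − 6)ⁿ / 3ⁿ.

R = 1/48

Ratio test: |a_{n+1}/a_n| = [(n+1)/n] · 4·36/3 → 48 as n → ∞.
Convergence for |t − 6| · 48 < 1, i.e. |t − 6| < 1/48. So R = 1/48.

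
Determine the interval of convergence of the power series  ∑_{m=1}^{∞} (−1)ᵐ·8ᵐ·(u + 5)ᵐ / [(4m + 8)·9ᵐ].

The ratio of consecutive coefficients is [(4m + 8)/(4(m+1) + 8)] · 8/9 → 8/9.
Convergence for |u + 5| · 8/9 < 1, i.e. |u + 5| < 9/8. So R = 9/8.
Endpoint u = -31/8: an alternating series whose terms decrease to 0 in absolute value, so it converges by the Leibniz criterion.
Endpoint u = -49/8: comparison with the harmonic series Σ 1/m shows the series diverges.

(-49/8, -31/8]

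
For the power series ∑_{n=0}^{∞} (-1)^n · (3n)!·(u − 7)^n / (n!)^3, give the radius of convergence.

Ratio test: |a_{n+1}/a_n| = (3n+1)·(3n+2)·(3n+3)/(n+1)³ → 27 as n → ∞.
Hence the series converges for |u − 7| < 1/(27) = 1/27, so the radius of convergence is 1/27.

R = 1/27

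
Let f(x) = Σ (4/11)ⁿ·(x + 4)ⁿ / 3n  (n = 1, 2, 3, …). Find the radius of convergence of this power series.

The ratio of consecutive coefficients is [3n/3(n+1)] · 4/11 → 4/11.
Convergence for |x + 4| · 4/11 < 1, i.e. |x + 4| < 11/4. So R = 11/4.

R = 11/4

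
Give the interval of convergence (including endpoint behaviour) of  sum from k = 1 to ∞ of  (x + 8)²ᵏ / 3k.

(-9, -7)

Ratio test: |a_{k+1}/a_k| = 3k/3(k+1) → 1 as k → ∞.
Successive powers of (x + 8) differ by 2, so the series converges when |x + 8|² · 1 < 1, i.e. |x + 8| < √(1) = 1. So R = 1.
At x = -7: the terms behave like c/k; limit comparison with the harmonic series gives divergence.
When x = -9, comparison with the harmonic series Σ 1/k shows the series diverges.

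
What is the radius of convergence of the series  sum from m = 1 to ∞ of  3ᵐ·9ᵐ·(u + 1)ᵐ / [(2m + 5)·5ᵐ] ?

The ratio of consecutive coefficients is [(2m + 5)/(2(m+1) + 5)] · 3·9/5 → 27/5.
The series converges when 27/5 · |u + 1| < 1, giving R = 5/27.

R = 5/27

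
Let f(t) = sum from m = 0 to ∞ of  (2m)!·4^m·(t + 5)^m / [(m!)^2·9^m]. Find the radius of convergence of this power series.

R = 9/16

The ratio of consecutive coefficients is (2m+1)·(2m+2)/(m+1)² · 4/9 → 16/9.
Hence the series converges for |t + 5| < 1/(16/9) = 9/16, so the radius of convergence is 9/16.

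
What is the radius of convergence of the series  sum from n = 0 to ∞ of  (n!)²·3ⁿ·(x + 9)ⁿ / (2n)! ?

R = 4/3

Apply the ratio test: |a_{n+1}| / |a_n| = (n+1)²/[(2n+1)·(2n+2)] · 3, which tends to 3/4 as n → ∞.
Hence the series converges for |x + 9| < 1/(3/4) = 4/3, so the radius of convergence is 4/3.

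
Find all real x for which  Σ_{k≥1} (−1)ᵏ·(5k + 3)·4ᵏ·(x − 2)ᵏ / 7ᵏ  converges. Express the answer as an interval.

Ratio test: |a_{k+1}/a_k| = [(5(k+1) + 3)/(5k + 3)] · 4/7 → 4/7 as k → ∞.
Convergence for |x − 2| · 4/7 < 1, i.e. |x − 2| < 7/4. So R = 7/4.
Check x = 15/4: the terms have absolute value of order k, which does not tend to 0, so the series diverges by the divergence test.
At x = 1/4: the k-th term does not approach 0; divergence by the term test.

(1/4, 15/4)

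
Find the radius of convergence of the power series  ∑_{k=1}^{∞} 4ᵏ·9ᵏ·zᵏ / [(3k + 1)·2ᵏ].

By the ratio test, |a_{k+1}/a_k| = [(3k + 1)/(3(k+1) + 1)] · 4·9/2 → 18.
Convergence for |z| · 18 < 1, i.e. |z| < 1/18. So R = 1/18.

R = 1/18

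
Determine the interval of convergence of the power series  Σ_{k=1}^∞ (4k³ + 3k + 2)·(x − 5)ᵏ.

By the ratio test, |a_{k+1}/a_k| = (4(k+1)³ + 3(k+1) + 2)/(4k³ + 3k + 2) → 1.
Hence R = 1.
Endpoint x = 6: the terms have absolute value of order k³, which does not tend to 0, so the series diverges by the divergence test.
Endpoint x = 4: the terms do not tend to 0, so the series diverges.

(4, 6)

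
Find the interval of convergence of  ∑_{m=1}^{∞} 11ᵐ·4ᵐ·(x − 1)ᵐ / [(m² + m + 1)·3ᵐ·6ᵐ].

[13/22, 31/22]

By the ratio test, |a_{m+1}/a_m| = [(m² + m + 1)/((m+1)² + (m+1) + 1)] · 11·4/(3·6) → 22/9.
Convergence for |x − 1| · 22/9 < 1, i.e. |x − 1| < 9/22. So R = 9/22.
At x = 31/22: the terms are on the order of 1/m², so the series converges absolutely by comparison with the p-series (p = 2 > 1).
When x = 13/22, the series is dominated by a constant times Σ 1/m², which converges (p = 2 > 1).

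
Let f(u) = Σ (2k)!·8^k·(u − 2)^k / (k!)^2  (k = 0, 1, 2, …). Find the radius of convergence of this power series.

The ratio of consecutive coefficients is (2k+1)·(2k+2)/(k+1)² · 8 → 32.
Thus R = 1/(32) = 1/32.

R = 1/32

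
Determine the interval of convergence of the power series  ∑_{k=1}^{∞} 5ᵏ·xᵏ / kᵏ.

Root test: |a_k|^(1/k) = 5/k → 0.
Since the k-th root of |a_k| tends to 0, the series converges for all real x; R = ∞.

(−∞, ∞)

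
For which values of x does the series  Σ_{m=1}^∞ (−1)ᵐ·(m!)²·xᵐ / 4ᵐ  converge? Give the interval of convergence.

Ratio test: |a_{m+1}/a_m| = (m+1)² · 1/4 → ∞ as m → ∞.
The ratio grows without bound, so the series diverges whenever x ≠ 0; it converges only at x = 0. R = 0.

{0}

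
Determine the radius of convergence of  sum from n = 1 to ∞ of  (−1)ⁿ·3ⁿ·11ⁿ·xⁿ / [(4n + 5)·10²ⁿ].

R = 100/33

Ratio test: |a_{n+1}/a_n| = [(4n + 5)/(4(n+1) + 5)] · 3·11/100 → 33/100 as n → ∞.
Convergence for |x| · 33/100 < 1, i.e. |x| < 100/33. So R = 100/33.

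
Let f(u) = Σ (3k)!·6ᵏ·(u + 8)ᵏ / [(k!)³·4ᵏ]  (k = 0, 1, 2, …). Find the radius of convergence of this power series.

Ratio test: |a_{k+1}/a_k| = (3k+1)·(3k+2)·(3k+3)/(k+1)³ · 6/4 → 81/2 as k → ∞.
The series converges when 81/2 · |u + 8| < 1, giving R = 2/81.

R = 2/81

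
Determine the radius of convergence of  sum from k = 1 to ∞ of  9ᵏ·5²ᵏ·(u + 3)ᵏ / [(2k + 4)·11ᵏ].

The ratio of consecutive coefficients is [(2k + 4)/(2(k+1) + 4)] · 9·25/11 → 225/11.
Convergence for |u + 3| · 225/11 < 1, i.e. |u + 3| < 11/225. So R = 11/225.

R = 11/225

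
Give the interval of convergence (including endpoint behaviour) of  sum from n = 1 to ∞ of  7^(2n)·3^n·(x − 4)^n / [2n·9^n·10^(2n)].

[-104/49, 496/49)

By the ratio test, |a_{n+1}/a_n| = [2n/2(n+1)] · 49·3/(9·100) → 49/300.
Thus R = 1/(49/300) = 300/49.
At x = 496/49: the terms are asymptotic to a nonzero constant times 1/n, so the series diverges by limit comparison with Σ 1/n.
Check x = -104/49: an alternating series whose terms decrease to 0 in absolute value, so it converges by the Leibniz criterion.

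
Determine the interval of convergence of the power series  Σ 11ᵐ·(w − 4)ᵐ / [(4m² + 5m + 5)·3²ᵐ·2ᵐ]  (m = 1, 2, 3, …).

[26/11, 62/11]

Apply the ratio test: |a_{m+1}| / |a_m| = [(4m² + 5m + 5)/(4(m+1)² + 5(m+1) + 5)] · 11/(9·2), which tends to 11/18 as m → ∞.
Hence the series converges for |w − 4| < 1/(11/18) = 18/11, so the radius of convergence is 18/11.
At w = 62/11: the series is dominated by a constant times Σ 1/m², which converges (p = 2 > 1).
Check w = 26/11: the series is dominated by a constant times Σ 1/m², which converges (p = 2 > 1).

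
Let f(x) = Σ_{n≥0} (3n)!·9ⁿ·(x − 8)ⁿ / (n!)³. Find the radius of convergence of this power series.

R = 1/243

Ratio test: |a_{n+1}/a_n| = (3n+1)·(3n+2)·(3n+3)/(n+1)³ · 9 → 243 as n → ∞.
Thus R = 1/(243) = 1/243.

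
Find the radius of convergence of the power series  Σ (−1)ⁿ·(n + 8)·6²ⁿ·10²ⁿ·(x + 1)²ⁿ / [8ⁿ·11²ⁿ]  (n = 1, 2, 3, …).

Apply the ratio test: |a_{n+1}| / |a_n| = [((n+1) + 8)/(n + 8)] · 36·100/(8·121), which tends to 450/121 as n → ∞.
Successive powers of (x + 1) differ by 2, so the series converges when |x + 1|² · 450/121 < 1, i.e. |x + 1| < √(121/450). So R = 11√2/30.

R = 11√2/30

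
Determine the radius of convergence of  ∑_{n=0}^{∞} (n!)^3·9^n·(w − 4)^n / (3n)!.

R = 3

Apply the ratio test: |a_{n+1}| / |a_n| = (n+1)³/[(3n+1)·(3n+2)·(3n+3)] · 9, which tends to 1/3 as n → ∞.
Convergence for |w − 4| · 1/3 < 1, i.e. |w − 4| < 3. So R = 3.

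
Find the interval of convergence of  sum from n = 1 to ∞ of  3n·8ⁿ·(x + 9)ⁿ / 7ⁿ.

(-79/8, -65/8)

Ratio test: |a_{n+1}/a_n| = [3(n+1)/3n] · 8/7 → 8/7 as n → ∞.
Hence the series converges for |x + 9| < 1/(8/7) = 7/8, so the radius of convergence is 7/8.
At x = -65/8: the n-th term does not approach 0; divergence by the term test.
When x = -79/8, the terms do not tend to 0, so the series diverges.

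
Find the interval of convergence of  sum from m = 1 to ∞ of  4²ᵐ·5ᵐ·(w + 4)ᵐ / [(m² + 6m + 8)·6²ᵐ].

[-89/20, -71/20]

Ratio test: |a_{m+1}/a_m| = [(m² + 6m + 8)/((m+1)² + 6(m+1) + 8)] · 16·5/36 → 20/9 as m → ∞.
Hence the series converges for |w + 4| < 1/(20/9) = 9/20, so the radius of convergence is 9/20.
Endpoint w = -71/20: the terms are on the order of 1/m², so the series converges absolutely by comparison with the p-series (p = 2 > 1).
Check w = -89/20: absolute convergence follows by limit comparison with Σ 1/m².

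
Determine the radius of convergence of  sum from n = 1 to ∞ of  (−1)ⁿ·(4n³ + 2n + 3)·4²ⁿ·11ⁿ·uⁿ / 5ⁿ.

Apply the ratio test: |a_{n+1}| / |a_n| = [(4(n+1)³ + 2(n+1) + 3)/(4n³ + 2n + 3)] · 16·11/5, which tends to 176/5 as n → ∞.
Thus R = 1/(176/5) = 5/176.

R = 5/176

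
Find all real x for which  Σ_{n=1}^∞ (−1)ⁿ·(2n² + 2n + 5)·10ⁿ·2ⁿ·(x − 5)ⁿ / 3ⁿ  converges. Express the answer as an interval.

Apply the ratio test: |a_{n+1}| / |a_n| = [(2(n+1)² + 2(n+1) + 5)/(2n² + 2n + 5)] · 10·2/3, which tends to 20/3 as n → ∞.
Convergence for |x − 5| · 20/3 < 1, i.e. |x − 5| < 3/20. So R = 3/20.
When x = 103/20, the terms do not tend to 0, so the series diverges.
Check x = 97/20: the terms have absolute value of order n², which does not tend to 0, so the series diverges by the divergence test.

(97/20, 103/20)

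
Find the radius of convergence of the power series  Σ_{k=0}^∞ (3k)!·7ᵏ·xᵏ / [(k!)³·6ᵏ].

Ratio test: |a_{k+1}/a_k| = (3k+1)·(3k+2)·(3k+3)/(k+1)³ · 7/6 → 63/2 as k → ∞.
The series converges when 63/2 · |x| < 1, giving R = 2/63.

R = 2/63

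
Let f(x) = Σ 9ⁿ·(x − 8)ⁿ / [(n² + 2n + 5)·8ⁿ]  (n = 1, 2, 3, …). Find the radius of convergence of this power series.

R = 8/9

By the ratio test, |a_{n+1}/a_n| = [(n² + 2n + 5)/((n+1)² + 2(n+1) + 5)] · 9/8 → 9/8.
Thus R = 1/(9/8) = 8/9.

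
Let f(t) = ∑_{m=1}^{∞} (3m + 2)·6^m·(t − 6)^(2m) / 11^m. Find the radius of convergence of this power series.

R = √66/6

Ratio test: |a_{m+1}/a_m| = [(3(m+1) + 2)/(3m + 2)] · 6/11 → 6/11 as m → ∞.
Since the exponent of (t − 6) increases by 2 each term, convergence requires |t − 6|² < 11/6, hence R = √66/6.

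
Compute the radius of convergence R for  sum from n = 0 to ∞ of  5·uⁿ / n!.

R = ∞

By the ratio test, |a_{n+1}/a_n| = 5/5 · 1/(n+1) → 0.
The limit is 0, so the series converges for all u; R = ∞.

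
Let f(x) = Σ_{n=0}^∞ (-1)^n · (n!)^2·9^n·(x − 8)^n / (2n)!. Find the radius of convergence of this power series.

R = 4/9

By the ratio test, |a_{n+1}/a_n| = (n+1)²/[(2n+1)·(2n+2)] · 9 → 9/4.
Convergence for |x − 8| · 9/4 < 1, i.e. |x − 8| < 4/9. So R = 4/9.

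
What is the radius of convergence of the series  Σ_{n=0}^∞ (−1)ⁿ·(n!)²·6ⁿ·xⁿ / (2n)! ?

R = 2/3

By the ratio test, |a_{n+1}/a_n| = (n+1)²/[(2n+1)·(2n+2)] · 6 → 3/2.
The series converges when 3/2 · |x| < 1, giving R = 2/3.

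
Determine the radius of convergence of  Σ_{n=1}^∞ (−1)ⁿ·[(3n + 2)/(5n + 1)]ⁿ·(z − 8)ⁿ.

By the Cauchy root test, |a_n|^(1/n) = (3n + 2)/(5n + 1) → 3/5.
Convergence for |z − 8| · 3/5 < 1, i.e. |z − 8| < 5/3. So R = 5/3.

R = 5/3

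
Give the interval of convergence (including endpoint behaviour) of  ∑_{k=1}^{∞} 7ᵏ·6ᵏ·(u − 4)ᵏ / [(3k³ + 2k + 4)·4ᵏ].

[82/21, 86/21]

The ratio of consecutive coefficients is [(3k³ + 2k + 4)/(3(k+1)³ + 2(k+1) + 4)] · 7·6/4 → 21/2.
Thus R = 1/(21/2) = 2/21.
When u = 86/21, the series is dominated by a constant times Σ 1/k³, which converges (p = 3 > 1).
At u = 82/21: the terms are on the order of 1/k³, so the series converges absolutely by comparison with the p-series (p = 3 > 1).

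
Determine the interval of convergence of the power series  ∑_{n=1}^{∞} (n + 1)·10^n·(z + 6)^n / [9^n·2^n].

(-39/5, -21/5)

The ratio of consecutive coefficients is [((n+1) + 1)/(n + 1)] · 10/(9·2) → 5/9.
The series converges when 5/9 · |z + 6| < 1, giving R = 9/5.
At z = -21/5: the terms have absolute value of order n, which does not tend to 0, so the series diverges by the divergence test.
Endpoint z = -39/5: the terms have absolute value of order n, which does not tend to 0, so the series diverges by the divergence test.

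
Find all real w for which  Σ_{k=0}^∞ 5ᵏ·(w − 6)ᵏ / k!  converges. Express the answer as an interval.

(−∞, ∞)

Apply the ratio test: |a_{k+1}| / |a_k| = 5 · 1/(k+1), which tends to 0 as k → ∞.
Since the limit is 0 < 1 for every w, the series converges on all of ℝ and R = ∞.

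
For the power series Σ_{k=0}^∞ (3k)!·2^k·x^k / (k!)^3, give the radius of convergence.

R = 1/54

Ratio test: |a_{k+1}/a_k| = (3k+1)·(3k+2)·(3k+3)/(k+1)³ · 2 → 54 as k → ∞.
Hence the series converges for |x| < 1/(54) = 1/54, so the radius of convergence is 1/54.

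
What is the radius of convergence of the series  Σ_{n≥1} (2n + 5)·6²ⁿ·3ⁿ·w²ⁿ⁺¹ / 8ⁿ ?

R = √6/9

Apply the ratio test: |a_{n+1}| / |a_n| = [(2(n+1) + 5)/(2n + 5)] · 36·3/8, which tends to 27/2 as n → ∞.
Successive powers of w differ by 2, so the series converges when |w|² · 27/2 < 1, i.e. |w| < √(2/27). So R = √6/9.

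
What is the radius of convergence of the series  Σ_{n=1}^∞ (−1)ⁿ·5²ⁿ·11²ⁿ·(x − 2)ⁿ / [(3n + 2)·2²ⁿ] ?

R = 4/3025

By the ratio test, |a_{n+1}/a_n| = [(3n + 2)/(3(n+1) + 2)] · 25·121/4 → 3025/4.
Thus R = 1/(3025/4) = 4/3025.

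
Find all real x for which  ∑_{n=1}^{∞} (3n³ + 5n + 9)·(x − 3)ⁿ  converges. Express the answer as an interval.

Apply the ratio test: |a_{n+1}| / |a_n| = (3(n+1)³ + 5(n+1) + 9)/(3n³ + 5n + 9), which tends to 1 as n → ∞.
Convergence for |x − 3| < 1, so R = 1.
At x = 4: the terms have absolute value of order n³, which does not tend to 0, so the series diverges by the divergence test.
Endpoint x = 2: the terms do not tend to 0, so the series diverges.

(2, 4)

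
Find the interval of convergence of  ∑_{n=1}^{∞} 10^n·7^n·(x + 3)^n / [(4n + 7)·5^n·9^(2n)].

Ratio test: |a_{n+1}/a_n| = [(4n + 7)/(4(n+1) + 7)] · 10·7/(5·81) → 14/81 as n → ∞.
Convergence for |x + 3| · 14/81 < 1, i.e. |x + 3| < 81/14. So R = 81/14.
Endpoint x = 39/14: comparison with the harmonic series Σ 1/n shows the series diverges.
Endpoint x = -123/14: the terms alternate in sign and decrease monotonically to 0 in absolute value (size ~ c/n), so the alternating series test gives convergence.

[-123/14, 39/14)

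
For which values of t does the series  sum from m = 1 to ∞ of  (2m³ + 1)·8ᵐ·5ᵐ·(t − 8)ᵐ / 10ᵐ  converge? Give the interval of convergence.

(31/4, 33/4)

By the ratio test, |a_{m+1}/a_m| = [(2(m+1)³ + 1)/(2m³ + 1)] · 8·5/10 → 4.
Convergence for |t − 8| · 4 < 1, i.e. |t − 8| < 1/4. So R = 1/4.
Endpoint t = 33/4: the terms have absolute value of order m³, which does not tend to 0, so the series diverges by the divergence test.
Endpoint t = 31/4: the m-th term does not approach 0; divergence by the term test.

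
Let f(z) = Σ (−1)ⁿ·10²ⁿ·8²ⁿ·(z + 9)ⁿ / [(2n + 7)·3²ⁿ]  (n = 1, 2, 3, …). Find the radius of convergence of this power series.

The ratio of consecutive coefficients is [(2n + 7)/(2(n+1) + 7)] · 100·64/9 → 6400/9.
Hence the series converges for |z + 9| < 1/(6400/9) = 9/6400, so the radius of convergence is 9/6400.

R = 9/6400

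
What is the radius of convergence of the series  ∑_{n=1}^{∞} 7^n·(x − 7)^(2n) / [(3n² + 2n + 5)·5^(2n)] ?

R = 5√7/7

Ratio test: |a_{n+1}/a_n| = [(3n² + 2n + 5)/(3(n+1)² + 2(n+1) + 5)] · 7/25 → 7/25 as n → ∞.
Since the exponent of (x − 7) increases by 2 each term, convergence requires |x − 7|² < 25/7, hence R = 5√7/7.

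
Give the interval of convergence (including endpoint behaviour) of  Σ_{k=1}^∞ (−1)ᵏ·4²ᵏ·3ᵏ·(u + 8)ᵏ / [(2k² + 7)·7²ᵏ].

[-433/48, -335/48]

Apply the ratio test: |a_{k+1}| / |a_k| = [(2k² + 7)/(2(k+1)² + 7)] · 16·3/49, which tends to 48/49 as k → ∞.
The series converges when 48/49 · |u + 8| < 1, giving R = 49/48.
Endpoint u = -335/48: absolute convergence follows by limit comparison with Σ 1/k².
At u = -433/48: the terms are on the order of 1/k², so the series converges absolutely by comparison with the p-series (p = 2 > 1).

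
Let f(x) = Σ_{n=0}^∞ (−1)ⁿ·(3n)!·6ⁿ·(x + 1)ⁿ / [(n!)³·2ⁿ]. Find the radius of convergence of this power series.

Apply the ratio test: |a_{n+1}| / |a_n| = (3n+1)·(3n+2)·(3n+3)/(n+1)³ · 6/2, which tends to 81 as n → ∞.
Thus R = 1/(81) = 1/81.

R = 1/81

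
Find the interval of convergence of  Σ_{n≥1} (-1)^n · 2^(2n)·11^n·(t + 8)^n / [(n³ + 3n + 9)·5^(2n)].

The ratio of consecutive coefficients is [(n³ + 3n + 9)/((n+1)³ + 3(n+1) + 9)] · 4·11/25 → 44/25.
Hence the series converges for |t + 8| < 1/(44/25) = 25/44, so the radius of convergence is 25/44.
At t = -327/44: the terms are on the order of 1/n³, so the series converges absolutely by comparison with the p-series (p = 3 > 1).
Endpoint t = -377/44: absolute convergence follows by limit comparison with Σ 1/n³.

[-377/44, -327/44]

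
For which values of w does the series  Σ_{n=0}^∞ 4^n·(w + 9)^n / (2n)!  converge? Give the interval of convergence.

(−∞, ∞)

By the ratio test, |a_{n+1}/a_n| = 4 · 1/[(2n+1)·(2n+2)] → 0.
Since the limit is 0 < 1 for every w, the series converges on all of ℝ and R = ∞.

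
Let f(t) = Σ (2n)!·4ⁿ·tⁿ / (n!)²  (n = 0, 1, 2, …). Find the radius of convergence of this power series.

R = 1/16

Ratio test: |a_{n+1}/a_n| = (2n+1)·(2n+2)/(n+1)² · 4 → 16 as n → ∞.
Convergence for |t| · 16 < 1, i.e. |t| < 1/16. So R = 1/16.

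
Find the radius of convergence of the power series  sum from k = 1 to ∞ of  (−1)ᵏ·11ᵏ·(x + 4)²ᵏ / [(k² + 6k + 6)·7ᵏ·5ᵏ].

Ratio test: |a_{k+1}/a_k| = [(k² + 6k + 6)/((k+1)² + 6(k+1) + 6)] · 11/(7·5) → 11/35 as k → ∞.
Successive powers of (x + 4) differ by 2, so the series converges when |x + 4|² · 11/35 < 1, i.e. |x + 4| < √(35/11). So R = √385/11.

R = √385/11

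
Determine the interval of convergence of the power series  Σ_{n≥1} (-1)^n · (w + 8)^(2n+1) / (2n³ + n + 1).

[-9, -7]

The ratio of consecutive coefficients is (2n³ + n + 1)/(2(n+1)³ + (n+1) + 1) → 1.
Since the exponent of (w + 8) increases by 2 each term, convergence requires |w + 8|² < 1, hence R = 1.
When w = -7, absolute convergence follows by limit comparison with Σ 1/n³.
Endpoint w = -9: the series is dominated by a constant times Σ 1/n³, which converges (p = 3 > 1).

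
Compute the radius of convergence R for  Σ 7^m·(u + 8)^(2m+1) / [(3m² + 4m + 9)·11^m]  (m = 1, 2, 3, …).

R = √77/7

By the ratio test, |a_{m+1}/a_m| = [(3m² + 4m + 9)/(3(m+1)² + 4(m+1) + 9)] · 7/11 → 7/11.
Writing y = (u + 8)², the series in y has radius 11/7, so |u + 8| < √(11/7) and R = √77/7.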